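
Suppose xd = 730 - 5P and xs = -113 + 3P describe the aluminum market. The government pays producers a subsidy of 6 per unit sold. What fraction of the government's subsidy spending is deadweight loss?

DWL / government spending = 9/343

Pre-subsidy: 730 - 5P = -113 + 3P gives P* = 105.375, x* = 203.125.
With the subsidy, sellers receive Ps = Pb + 6 for each unit, where Pb is the price buyers pay.
Supply in terms of Pb becomes xs = -113 + 3(Pb + 6) = -95 + 3Pb. Setting this equal to demand: 730 - 5Pb = -95 + 3Pb, so Pb = 103.125.
Sellers receive Ps = 103.125 + 6 = 109.125; x' = 730 − 5·103.125 = 214.375.
ΔCS = ½(203.125 + 214.375)(105.375 − 103.125) = 469.6875; ΔPS = ½(203.125 + 214.375)(109.125 − 105.375) = 782.8125.
Government spending = 6 × 214.375 = 1286.25.
DWL = ½ × 6 × (214.375 − 203.125) = 33.75; fraction = 33.75 / 1286.25 = 9/343.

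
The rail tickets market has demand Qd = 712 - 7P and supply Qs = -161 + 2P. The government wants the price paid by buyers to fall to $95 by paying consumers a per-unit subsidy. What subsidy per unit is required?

At a buyer price of 95, quantity demanded is 712 − 7·95 = 47.
Sellers supply 47 only when they receive Ps with -161 + 2·Ps = 47, i.e. Ps = 104.
s = Ps − Pb = 104 − 95 = 9.

Required subsidy s = $9 per unit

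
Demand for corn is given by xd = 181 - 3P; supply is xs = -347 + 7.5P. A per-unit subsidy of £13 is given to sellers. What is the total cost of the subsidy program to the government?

Government cost = £754

Pre-subsidy: 181 - 3P = -347 + 7.5P gives P* = 352/7, x* = 211/7.
With the subsidy, sellers receive Ps = Pb + 13 for each unit, where Pb is the price buyers pay.
Supply in terms of Pb becomes xs = -347 + 7.5(Pb + 13) = -249.5 + 7.5Pb. Setting this equal to demand: 181 - 3Pb = -249.5 + 7.5Pb, so Pb = 41.
Sellers receive Ps = 41 + 13 = 54; x' = 181 − 3·41 = 58.
Government outlay = subsidy × quantity = 13 × 58 = 754.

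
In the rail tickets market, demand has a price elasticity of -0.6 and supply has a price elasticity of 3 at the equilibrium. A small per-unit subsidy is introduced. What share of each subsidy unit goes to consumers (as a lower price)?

Consumer share = 5/6

For a small subsidy around the equilibrium, the benefit split depends on the relative slopes, which at a point are proportional to the elasticities.
Buyer share = εs/(εs + |εd|) = 3/(3 + 0.6) = 5/6; seller share = |εd|/(εs + |εd|) = 1/6.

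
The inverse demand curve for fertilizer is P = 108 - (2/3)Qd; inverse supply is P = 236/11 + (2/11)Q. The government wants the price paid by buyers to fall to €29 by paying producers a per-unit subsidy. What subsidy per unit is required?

Required subsidy s = €14 per unit

At a buyer price of 29, quantity demanded is 162 − 1.5·29 = 118.5.
Sellers supply 118.5 only when they receive Ps = 236/11 + (2/11)·118.5 = 43.
s = Ps − Pb = 43 − 29 = 14.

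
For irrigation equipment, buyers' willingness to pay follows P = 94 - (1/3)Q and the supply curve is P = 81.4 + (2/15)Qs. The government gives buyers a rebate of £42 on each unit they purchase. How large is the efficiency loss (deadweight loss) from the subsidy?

Deadweight loss = £1890

Pre-subsidy: 94 - (1/3)Q = 81.4 + (2/15)Q gives Q* = 27 and P* = 85.
With the rebate, buyers effectively pay Pb = Ps − 42, where Ps is the price sellers receive.
On the curves, Pb = 94 - (1/3)Q and Ps = 81.4 + (2/15)Q; the wedge Ps − Pb = 42 gives 81.4 + (2/15)Q − (94 - (1/3)Q) = 42, so Q' = 117.
Then Pb = 94 − (1/3)·117 = 55 and Ps = 81.4 + (2/15)·117 = 97.
The subsidy expands output by 117 − 27 = 90 past the efficient level; on those units the gap between marginal cost and willingness to pay runs from 0 up to 42.
DWL = ½ × 42 × 90 = 1890.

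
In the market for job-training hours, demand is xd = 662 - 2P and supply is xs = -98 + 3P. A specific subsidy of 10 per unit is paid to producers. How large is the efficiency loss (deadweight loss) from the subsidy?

Pre-subsidy: 662 - 2P = -98 + 3P gives P* = 152, x* = 358.
With the subsidy, sellers receive Ps = Pb + 10 for each unit, where Pb is the price buyers pay.
Supply in terms of Pb becomes xs = -98 + 3(Pb + 10) = -68 + 3Pb. Setting this equal to demand: 662 - 2Pb = -68 + 3Pb, so Pb = 146.
Sellers receive Ps = 146 + 10 = 156; x' = 662 − 2·146 = 370.
The subsidy expands output by 370 − 358 = 12 past the efficient level; on those units the gap between marginal cost and willingness to pay runs from 0 up to 10.
DWL = ½ × 10 × 12 = 60.

Deadweight loss = 60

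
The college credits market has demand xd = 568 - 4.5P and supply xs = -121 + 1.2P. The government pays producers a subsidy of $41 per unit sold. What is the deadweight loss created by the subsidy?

Deadweight loss = 15129/19

Pre-subsidy: 568 - 4.5P = -121 + 1.2P gives P* = 6890/57, x* = 457/19.
With the subsidy, sellers receive Ps = Pb + 41 for each unit, where Pb is the price buyers pay.
Supply in terms of Pb becomes xs = -121 + 1.2(Pb + 41) = -71.8 + 1.2Pb. Setting this equal to demand: 568 - 4.5Pb = -71.8 + 1.2Pb, so Pb = 6398/57.
Sellers receive Ps = 6398/57 + 41 = 8735/57; x' = 568 − 4.5·(6398/57) = 1195/19.
The subsidy expands output by 1195/19 − 457/19 = 738/19 past the efficient level; on those units the gap between marginal cost and willingness to pay runs from 0 up to 41.
DWL = ½ × 41 × 738/19 = 15129/19.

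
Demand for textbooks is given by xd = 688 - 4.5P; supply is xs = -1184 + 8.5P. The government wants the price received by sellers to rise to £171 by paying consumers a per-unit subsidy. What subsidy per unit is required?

At a seller price of 171, quantity supplied is -1184 + 8.5·171 = 269.5.
Buyers absorb 269.5 only when they pay Pb with 688 − 4.5·Pb = 269.5, i.e. Pb = 93.
s = Ps − Pb = 171 − 93 = 78.

Required subsidy s = £78 per unit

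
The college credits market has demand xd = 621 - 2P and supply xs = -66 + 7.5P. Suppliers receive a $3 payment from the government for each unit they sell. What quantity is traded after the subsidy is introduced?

x' = 9141/19

Pre-subsidy: 621 - 2P = -66 + 7.5P gives P* = 1374/19, x* = 9051/19.
With the subsidy, sellers receive Ps = Pb + 3 for each unit, where Pb is the price buyers pay.
Supply in terms of Pb becomes xs = -66 + 7.5(Pb + 3) = -43.5 + 7.5Pb. Setting this equal to demand: 621 - 2Pb = -43.5 + 7.5Pb, so Pb = 1329/19.
Sellers receive Ps = 1329/19 + 3 = 1386/19; x' = 621 − 2·(1329/19) = 9141/19.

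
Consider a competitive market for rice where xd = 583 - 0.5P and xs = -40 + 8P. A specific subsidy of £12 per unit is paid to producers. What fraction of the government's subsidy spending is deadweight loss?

Pre-subsidy: 583 - 0.5P = -40 + 8P gives P* = 1246/17, x* = 9288/17.
With the subsidy, sellers receive Ps = Pb + 12 for each unit, where Pb is the price buyers pay.
Supply in terms of Pb becomes xs = -40 + 8(Pb + 12) = 56 + 8Pb. Setting this equal to demand: 583 - 0.5Pb = 56 + 8Pb, so Pb = 62.
Sellers receive Ps = 62 + 12 = 74; x' = 583 − 0.5·62 = 552.
ΔCS = ½(9288/17 + 552)(1246/17 − 62) = 1792512/289; ΔPS = ½(9288/17 + 552)(74 − 1246/17) = 112032/289.
Government spending = 12 × 552 = 6624.
DWL = ½ × 12 × (552 − 9288/17) = 576/17; fraction = (576/17) / 6624 = 2/391.

DWL / government spending = 2/391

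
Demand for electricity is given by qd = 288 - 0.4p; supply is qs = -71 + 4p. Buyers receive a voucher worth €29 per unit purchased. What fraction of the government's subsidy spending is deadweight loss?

Pre-subsidy: 288 - 0.4p = -71 + 4p gives p* = 1795/22, q* = 2809/11.
With the rebate, buyers effectively pay pb = ps − 29, where ps is the price sellers receive.
Demand in terms of ps becomes qd = 288 − 0.4(ps − 29) = 299.6 - 0.4ps. Setting this equal to supply: 299.6 - 0.4ps = -71 + 4ps, so ps = 1853/22.
Buyers pay pb = 1853/22 − 29 = 1215/22; q' = -71 + 4·(1853/22) = 2925/11.
ΔCS = ½(2809/11 + 2925/11)(1795/22 − 1215/22) = 831430/121; ΔPS = ½(2809/11 + 2925/11)(1853/22 − 1795/22) = 83143/121.
Government spending = 29 × 2925/11 = 84825/11.
DWL = ½ × 29 × (2925/11 − 2809/11) = 1682/11; fraction = (1682/11) / (84825/11) = 58/2925.

DWL / government spending = 58/2925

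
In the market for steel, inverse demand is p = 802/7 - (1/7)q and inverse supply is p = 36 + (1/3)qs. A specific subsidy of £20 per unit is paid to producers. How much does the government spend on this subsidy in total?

Pre-subsidy: 802/7 - (1/7)q = 36 + (1/3)q gives q* = 165 and p* = 91.
With the subsidy, sellers receive ps = pb + 20 for each unit, where pb is the price buyers pay.
On the curves, pb = 802/7 - (1/7)q and ps = 36 + (1/3)q; the wedge ps − pb = 20 gives 36 + (1/3)q − (802/7 - (1/7)q) = 20, so q' = 207.
Then pb = 802/7 − (1/7)·207 = 85 and ps = 36 + (1/3)·207 = 105.
Government outlay = subsidy × quantity = 20 × 207 = 4140.

Government cost = £4140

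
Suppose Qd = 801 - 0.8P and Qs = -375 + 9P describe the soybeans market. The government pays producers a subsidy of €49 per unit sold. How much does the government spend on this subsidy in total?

Pre-subsidy: 801 - 0.8P = -375 + 9P gives P* = 120, Q* = 705.
With the subsidy, sellers receive Ps = Pb + 49 for each unit, where Pb is the price buyers pay.
Supply in terms of Pb becomes Qs = -375 + 9(Pb + 49) = 66 + 9Pb. Setting this equal to demand: 801 - 0.8Pb = 66 + 9Pb, so Pb = 75.
Sellers receive Ps = 75 + 49 = 124; Q' = 801 − 0.8·75 = 741.
Government outlay = subsidy × quantity = 49 × 741 = 36309.

Government cost = €36309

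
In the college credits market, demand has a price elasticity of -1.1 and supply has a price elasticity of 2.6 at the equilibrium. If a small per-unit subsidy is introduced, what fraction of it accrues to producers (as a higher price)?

For a small subsidy around the equilibrium, the benefit split depends on the relative slopes, which at a point are proportional to the elasticities.
Buyer share = εs/(εs + |εd|) = 2.6/(2.6 + 1.1) = 26/37; seller share = |εd|/(εs + |εd|) = 11/37.
So producers capture 11/37 of the subsidy.

Producer share = 11/37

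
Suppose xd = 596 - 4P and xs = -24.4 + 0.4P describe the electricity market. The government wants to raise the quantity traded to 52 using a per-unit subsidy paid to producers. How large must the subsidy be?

At x = 52, invert demand for the buyer price: Pb = (596 − 52)/4 = 136; invert supply for the seller price: Ps = (52 − (-24.4))/0.4 = 191.
The subsidy must fill the gap: s = Ps − Pb = 191 − 136 = 55.

Required subsidy s = 55 per unit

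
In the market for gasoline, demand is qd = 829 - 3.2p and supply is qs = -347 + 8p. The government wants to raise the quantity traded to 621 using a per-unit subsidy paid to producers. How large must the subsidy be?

Required subsidy s = 56 per unit

At q = 621, invert demand for the buyer price: pb = (829 − 621)/3.2 = 65; invert supply for the seller price: ps = (621 − (-347))/8 = 121.
The subsidy must fill the gap: s = ps − pb = 121 − 65 = 56.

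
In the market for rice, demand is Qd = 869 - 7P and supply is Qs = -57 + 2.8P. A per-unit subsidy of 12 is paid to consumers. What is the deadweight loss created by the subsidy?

Pre-subsidy: 869 - 7P = -57 + 2.8P gives P* = 4630/49, Q* = 1453/7.
With the rebate, buyers effectively pay Pb = Ps − 12, where Ps is the price sellers receive.
Demand in terms of Ps becomes Qd = 869 − 7(Ps − 12) = 953 - 7Ps. Setting this equal to supply: 953 - 7Ps = -57 + 2.8Ps, so Ps = 5050/49.
Buyers pay Pb = 5050/49 − 12 = 4462/49; Q' = -57 + 2.8·(5050/49) = 1621/7.
The subsidy expands output by 1621/7 − 1453/7 = 24 past the efficient level; on those units the gap between marginal cost and willingness to pay runs from 0 up to 12.
DWL = ½ × 12 × 24 = 144.

Deadweight loss = 144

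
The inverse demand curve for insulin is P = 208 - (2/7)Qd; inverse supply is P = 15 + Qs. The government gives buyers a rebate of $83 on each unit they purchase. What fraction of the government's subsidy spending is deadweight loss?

DWL / government spending = 83/552

Pre-subsidy: 208 - (2/7)Q = 15 + Q gives Q* = 1351/9 and P* = 1486/9.
With the rebate, buyers effectively pay Pb = Ps − 83, where Ps is the price sellers receive.
On the curves, Pb = 208 - (2/7)Q and Ps = 15 + Q; the wedge Ps − Pb = 83 gives 15 + Q − (208 - (2/7)Q) = 83, so Q' = 644/3.
Then Pb = 208 − (2/7)·(644/3) = 440/3 and Ps = 15 + 1·(644/3) = 689/3.
ΔCS = ½(1351/9 + 644/3)(1486/9 − 440/3) = 272489/81; ΔPS = ½(1351/9 + 644/3)(689/3 − 1486/9) = 1907423/162.
Government spending = 83 × 644/3 = 53452/3.
DWL = ½ × 83 × (644/3 − 1351/9) = 48223/18; fraction = (48223/18) / (53452/3) = 83/552.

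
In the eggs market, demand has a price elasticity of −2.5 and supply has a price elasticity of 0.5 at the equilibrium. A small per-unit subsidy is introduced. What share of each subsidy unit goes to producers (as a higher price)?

Producer share = 5/6

For a small subsidy around the equilibrium, the benefit split depends on the relative slopes, which at a point are proportional to the elasticities.
Buyer share = εs/(εs + |εd|) = 0.5/(0.5 + 2.5) = 1/6; seller share = |εd|/(εs + |εd|) = 5/6.
So producers capture 5/6 of the subsidy.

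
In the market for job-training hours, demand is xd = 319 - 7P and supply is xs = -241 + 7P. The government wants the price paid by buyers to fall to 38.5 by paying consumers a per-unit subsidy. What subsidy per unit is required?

Required subsidy s = 3 per unit

At a buyer price of 38.5, quantity demanded is 319 − 7·38.5 = 49.5.
Sellers supply 49.5 only when they receive Ps with -241 + 7·Ps = 49.5, i.e. Ps = 41.5.
s = Ps − Pb = 41.5 − 38.5 = 3.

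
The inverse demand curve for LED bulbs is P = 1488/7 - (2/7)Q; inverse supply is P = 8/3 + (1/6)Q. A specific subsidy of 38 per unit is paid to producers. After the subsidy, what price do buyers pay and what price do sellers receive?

Pre-subsidy: 1488/7 - (2/7)Q = 8/3 + (1/6)Q gives Q* = 464 and P* = 80.
With the subsidy, sellers receive Ps = Pb + 38 for each unit, where Pb is the price buyers pay.
On the curves, Pb = 1488/7 - (2/7)Q and Ps = 8/3 + (1/6)Q; the wedge Ps − Pb = 38 gives 8/3 + (1/6)Q − (1488/7 - (2/7)Q) = 38, so Q' = 548.
Then Pb = 1488/7 − (2/7)·548 = 56 and Ps = 8/3 + (1/6)·548 = 94.

Buyers pay 56; sellers receive 94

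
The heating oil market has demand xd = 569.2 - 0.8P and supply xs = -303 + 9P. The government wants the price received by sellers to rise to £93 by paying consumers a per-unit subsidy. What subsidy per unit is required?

Required subsidy s = £49 per unit

At a seller price of 93, quantity supplied is -303 + 9·93 = 534.
Buyers absorb 534 only when they pay Pb with 569.2 − 0.8·Pb = 534, i.e. Pb = 44.
s = Ps − Pb = 93 − 44 = 49.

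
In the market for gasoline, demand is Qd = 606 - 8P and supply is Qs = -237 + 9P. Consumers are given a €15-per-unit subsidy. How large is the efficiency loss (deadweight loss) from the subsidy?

Deadweight loss = 8100/17

Pre-subsidy: 606 - 8P = -237 + 9P gives P* = 843/17, Q* = 3558/17.
With the rebate, buyers effectively pay Pb = Ps − 15, where Ps is the price sellers receive.
Demand in terms of Ps becomes Qd = 606 − 8(Ps − 15) = 726 - 8Ps. Setting this equal to supply: 726 - 8Ps = -237 + 9Ps, so Ps = 963/17.
Buyers pay Pb = 963/17 − 15 = 708/17; Q' = -237 + 9·(963/17) = 4638/17.
The subsidy expands output by 4638/17 − 3558/17 = 1080/17 past the efficient level; on those units the gap between marginal cost and willingness to pay runs from 0 up to 15.
DWL = ½ × 15 × 1080/17 = 8100/17.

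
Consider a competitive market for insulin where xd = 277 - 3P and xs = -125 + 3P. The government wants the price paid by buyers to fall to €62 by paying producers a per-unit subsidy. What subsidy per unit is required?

At a buyer price of 62, quantity demanded is 277 − 3·62 = 91.
Sellers supply 91 only when they receive Ps with -125 + 3·Ps = 91, i.e. Ps = 72.
s = Ps − Pb = 72 − 62 = 10.

Required subsidy s = €10 per unit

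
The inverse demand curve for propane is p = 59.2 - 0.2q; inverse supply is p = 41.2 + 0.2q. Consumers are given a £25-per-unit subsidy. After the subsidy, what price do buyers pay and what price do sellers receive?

Pre-subsidy: 59.2 - 0.2q = 41.2 + 0.2q gives q* = 45 and p* = 50.2.
With the rebate, buyers effectively pay pb = ps − 25, where ps is the price sellers receive.
On the curves, pb = 59.2 - 0.2q and ps = 41.2 + 0.2q; the wedge ps − pb = 25 gives 41.2 + 0.2q − (59.2 - 0.2q) = 25, so q' = 107.5.
Then pb = 59.2 − 0.2·107.5 = 37.7 and ps = 41.2 + 0.2·107.5 = 62.7.

Buyers pay £37.7; sellers receive £62.7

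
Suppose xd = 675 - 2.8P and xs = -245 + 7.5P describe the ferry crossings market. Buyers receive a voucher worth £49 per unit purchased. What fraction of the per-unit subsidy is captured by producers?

Pre-subsidy: 675 - 2.8P = -245 + 7.5P gives P* = 9200/103, x* = 43765/103.
With the rebate, buyers effectively pay Pb = Ps − 49, where Ps is the price sellers receive.
Demand in terms of Ps becomes xd = 675 − 2.8(Ps − 49) = 812.2 - 2.8Ps. Setting this equal to supply: 812.2 - 2.8Ps = -245 + 7.5Ps, so Ps = 10572/103.
Buyers pay Pb = 10572/103 − 49 = 5525/103; x' = -245 + 7.5·(10572/103) = 54055/103.
Buyers' price falls by P* − Pb = 9200/103 − 5525/103 = 3675/103; sellers' price rises by Ps − P* = 10572/103 − 9200/103 = 1372/103.
So producers capture (1372/103)/49 = 28/103 of each unit of subsidy.

Producer share = 28/103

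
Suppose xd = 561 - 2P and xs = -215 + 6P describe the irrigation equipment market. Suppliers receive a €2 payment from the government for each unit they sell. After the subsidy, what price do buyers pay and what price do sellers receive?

Buyers pay €95.5; sellers receive €97.5

Pre-subsidy: 561 - 2P = -215 + 6P gives P* = 97, x* = 367.
With the subsidy, sellers receive Ps = Pb + 2 for each unit, where Pb is the price buyers pay.
Supply in terms of Pb becomes xs = -215 + 6(Pb + 2) = -203 + 6Pb. Setting this equal to demand: 561 - 2Pb = -203 + 6Pb, so Pb = 95.5.
Sellers receive Ps = 95.5 + 2 = 97.5; x' = 561 − 2·95.5 = 370.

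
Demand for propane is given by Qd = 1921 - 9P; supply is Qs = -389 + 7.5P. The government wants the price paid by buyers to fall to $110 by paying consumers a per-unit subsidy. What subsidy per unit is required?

Required subsidy s = $66 per unit

At a buyer price of 110, quantity demanded is 1921 − 9·110 = 931.
Sellers supply 931 only when they receive Ps with -389 + 7.5·Ps = 931, i.e. Ps = 176.
s = Ps − Pb = 176 − 110 = 66.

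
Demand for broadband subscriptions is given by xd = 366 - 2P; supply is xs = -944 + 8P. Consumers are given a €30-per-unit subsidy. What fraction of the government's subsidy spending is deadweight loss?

DWL / government spending = 3/19

Pre-subsidy: 366 - 2P = -944 + 8P gives P* = 131, x* = 104.
With the rebate, buyers effectively pay Pb = Ps − 30, where Ps is the price sellers receive.
Demand in terms of Ps becomes xd = 366 − 2(Ps − 30) = 426 - 2Ps. Setting this equal to supply: 426 - 2Ps = -944 + 8Ps, so Ps = 137.
Buyers pay Pb = 137 − 30 = 107; x' = -944 + 8·137 = 152.
ΔCS = ½(104 + 152)(131 − 107) = 3072; ΔPS = ½(104 + 152)(137 − 131) = 768.
Government spending = 30 × 152 = 4560.
DWL = ½ × 30 × (152 − 104) = 720; fraction = 720 / 4560 = 3/19.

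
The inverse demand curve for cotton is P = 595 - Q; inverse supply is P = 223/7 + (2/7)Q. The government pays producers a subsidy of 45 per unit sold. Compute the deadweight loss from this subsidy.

Deadweight loss = 787.5

Pre-subsidy: 595 - Q = 223/7 + (2/7)Q gives Q* = 438 and P* = 157.
With the subsidy, sellers receive Ps = Pb + 45 for each unit, where Pb is the price buyers pay.
On the curves, Pb = 595 - Q and Ps = 223/7 + (2/7)Q; the wedge Ps − Pb = 45 gives 223/7 + (2/7)Q − (595 - Q) = 45, so Q' = 473.
Then Pb = 595 − 1·473 = 122 and Ps = 223/7 + (2/7)·473 = 167.
The subsidy expands output by 473 − 438 = 35 past the efficient level; on those units the gap between marginal cost and willingness to pay runs from 0 up to 45.
DWL = ½ × 45 × 35 = 787.5.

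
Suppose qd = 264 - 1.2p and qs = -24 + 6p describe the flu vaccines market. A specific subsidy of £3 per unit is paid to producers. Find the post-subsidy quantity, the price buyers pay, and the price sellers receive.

Pre-subsidy: 264 - 1.2p = -24 + 6p gives p* = 40, q* = 216.
With the subsidy, sellers receive ps = pb + 3 for each unit, where pb is the price buyers pay.
Supply in terms of pb becomes qs = -24 + 6(pb + 3) = -6 + 6pb. Setting this equal to demand: 264 - 1.2pb = -6 + 6pb, so pb = 37.5.
Sellers receive ps = 37.5 + 3 = 40.5; q' = 264 − 1.2·37.5 = 219.

q' = 219; buyers pay £37.5; sellers receive £40.5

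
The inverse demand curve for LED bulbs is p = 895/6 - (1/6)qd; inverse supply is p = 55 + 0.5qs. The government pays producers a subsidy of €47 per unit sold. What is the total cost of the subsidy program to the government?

Government cost = €9952.25

Pre-subsidy: 895/6 - (1/6)q = 55 + 0.5q gives q* = 141.25 and p* = 125.625.
With the subsidy, sellers receive ps = pb + 47 for each unit, where pb is the price buyers pay.
On the curves, pb = 895/6 - (1/6)q and ps = 55 + 0.5q; the wedge ps − pb = 47 gives 55 + 0.5q − (895/6 - (1/6)q) = 47, so q' = 211.75.
Then pb = 895/6 − (1/6)·211.75 = 113.875 and ps = 55 + 0.5·211.75 = 160.875.
Government outlay = subsidy × quantity = 47 × 211.75 = 9952.25.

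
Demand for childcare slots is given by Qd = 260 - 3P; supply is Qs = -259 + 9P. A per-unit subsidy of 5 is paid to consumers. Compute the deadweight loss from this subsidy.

Deadweight loss = 28.125

Pre-subsidy: 260 - 3P = -259 + 9P gives P* = 43.25, Q* = 130.25.
With the rebate, buyers effectively pay Pb = Ps − 5, where Ps is the price sellers receive.
Demand in terms of Ps becomes Qd = 260 − 3(Ps − 5) = 275 - 3Ps. Setting this equal to supply: 275 - 3Ps = -259 + 9Ps, so Ps = 44.5.
Buyers pay Pb = 44.5 − 5 = 39.5; Q' = -259 + 9·44.5 = 141.5.
The subsidy expands output by 141.5 − 130.25 = 11.25 past the efficient level; on those units the gap between marginal cost and willingness to pay runs from 0 up to 5.
DWL = ½ × 5 × 11.25 = 28.125.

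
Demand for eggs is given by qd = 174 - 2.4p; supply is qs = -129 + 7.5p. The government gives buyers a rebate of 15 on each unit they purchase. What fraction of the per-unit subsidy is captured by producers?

Pre-subsidy: 174 - 2.4p = -129 + 7.5p gives p* = 1010/33, q* = 1106/11.
With the rebate, buyers effectively pay pb = ps − 15, where ps is the price sellers receive.
Demand in terms of ps becomes qd = 174 − 2.4(ps − 15) = 210 - 2.4ps. Setting this equal to supply: 210 - 2.4ps = -129 + 7.5ps, so ps = 1130/33.
Buyers pay pb = 1130/33 − 15 = 635/33; q' = -129 + 7.5·(1130/33) = 1406/11.
Buyers' price falls by p* − pb = 1010/33 − 635/33 = 125/11; sellers' price rises by ps − p* = 1130/33 − 1010/33 = 40/11.
So producers capture (40/11)/15 = 8/33 of each unit of subsidy.

Producer share = 8/33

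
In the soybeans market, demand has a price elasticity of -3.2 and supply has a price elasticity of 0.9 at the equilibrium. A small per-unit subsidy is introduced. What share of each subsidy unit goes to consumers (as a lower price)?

For a small subsidy around the equilibrium, the benefit split depends on the relative slopes, which at a point are proportional to the elasticities.
Buyer share = εs/(εs + |εd|) = 0.9/(0.9 + 3.2) = 9/41; seller share = |εd|/(εs + |εd|) = 32/41.

Consumer share = 9/41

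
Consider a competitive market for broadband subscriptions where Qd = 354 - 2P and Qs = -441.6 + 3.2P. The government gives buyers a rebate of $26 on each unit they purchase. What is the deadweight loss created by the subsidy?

Deadweight loss = $416

Pre-subsidy: 354 - 2P = -441.6 + 3.2P gives P* = 153, Q* = 48.
With the rebate, buyers effectively pay Pb = Ps − 26, where Ps is the price sellers receive.
Demand in terms of Ps becomes Qd = 354 − 2(Ps − 26) = 406 - 2Ps. Setting this equal to supply: 406 - 2Ps = -441.6 + 3.2Ps, so Ps = 163.
Buyers pay Pb = 163 − 26 = 137; Q' = -441.6 + 3.2·163 = 80.
The subsidy expands output by 80 − 48 = 32 past the efficient level; on those units the gap between marginal cost and willingness to pay runs from 0 up to 26.
DWL = ½ × 26 × 32 = 416.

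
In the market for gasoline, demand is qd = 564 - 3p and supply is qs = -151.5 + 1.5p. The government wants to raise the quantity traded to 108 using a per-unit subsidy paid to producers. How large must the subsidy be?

Required subsidy s = 21 per unit

At q = 108, invert demand for the buyer price: pb = (564 − 108)/3 = 152; invert supply for the seller price: ps = (108 − (-151.5))/1.5 = 173.
The subsidy must fill the gap: s = ps − pb = 173 − 152 = 21.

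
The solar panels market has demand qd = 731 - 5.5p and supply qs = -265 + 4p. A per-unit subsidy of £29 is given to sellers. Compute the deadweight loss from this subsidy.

Pre-subsidy: 731 - 5.5p = -265 + 4p gives p* = 1992/19, q* = 2933/19.
With the subsidy, sellers receive ps = pb + 29 for each unit, where pb is the price buyers pay.
Supply in terms of pb becomes qs = -265 + 4(pb + 29) = -149 + 4pb. Setting this equal to demand: 731 - 5.5pb = -149 + 4pb, so pb = 1760/19.
Sellers receive ps = 1760/19 + 29 = 2311/19; q' = 731 − 5.5·(1760/19) = 4209/19.
The subsidy expands output by 4209/19 − 2933/19 = 1276/19 past the efficient level; on those units the gap between marginal cost and willingness to pay runs from 0 up to 29.
DWL = ½ × 29 × 1276/19 = 18502/19.

Deadweight loss = 18502/19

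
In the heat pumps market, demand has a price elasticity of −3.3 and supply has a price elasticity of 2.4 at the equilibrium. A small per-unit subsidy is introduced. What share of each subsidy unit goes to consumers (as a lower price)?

For a small subsidy around the equilibrium, the benefit split depends on the relative slopes, which at a point are proportional to the elasticities.
Buyer share = εs/(εs + |εd|) = 2.4/(2.4 + 3.3) = 8/19; seller share = |εd|/(εs + |εd|) = 11/19.

Consumer share = 8/19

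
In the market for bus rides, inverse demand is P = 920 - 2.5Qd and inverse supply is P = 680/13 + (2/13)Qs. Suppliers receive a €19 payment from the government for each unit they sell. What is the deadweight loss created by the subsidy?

Pre-subsidy: 920 - 2.5Q = 680/13 + (2/13)Q gives Q* = 7520/23 and P* = 2360/23.
With the subsidy, sellers receive Ps = Pb + 19 for each unit, where Pb is the price buyers pay.
On the curves, Pb = 920 - 2.5Q and Ps = 680/13 + (2/13)Q; the wedge Ps − Pb = 19 gives 680/13 + (2/13)Q − (920 - 2.5Q) = 19, so Q' = 23054/69.
Then Pb = 920 − 2.5·(23054/69) = 5845/69 and Ps = 680/13 + (2/13)·(23054/69) = 7156/69.
The subsidy expands output by 23054/69 − 7520/23 = 494/69 past the efficient level; on those units the gap between marginal cost and willingness to pay runs from 0 up to 19.
DWL = ½ × 19 × 494/69 = 4693/69.

Deadweight loss = 4693/69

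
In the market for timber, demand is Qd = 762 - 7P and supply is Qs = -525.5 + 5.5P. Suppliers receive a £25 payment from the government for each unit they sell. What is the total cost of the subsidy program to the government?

Pre-subsidy: 762 - 7P = -525.5 + 5.5P gives P* = 103, Q* = 41.
With the subsidy, sellers receive Ps = Pb + 25 for each unit, where Pb is the price buyers pay.
Supply in terms of Pb becomes Qs = -525.5 + 5.5(Pb + 25) = -388 + 5.5Pb. Setting this equal to demand: 762 - 7Pb = -388 + 5.5Pb, so Pb = 92.
Sellers receive Ps = 92 + 25 = 117; Q' = 762 − 7·92 = 118.
Government outlay = subsidy × quantity = 25 × 118 = 2950.

Government cost = £2950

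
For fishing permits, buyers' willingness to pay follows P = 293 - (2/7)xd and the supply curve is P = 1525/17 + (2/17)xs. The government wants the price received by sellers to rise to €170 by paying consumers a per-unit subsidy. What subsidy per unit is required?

Required subsidy s = €72 per unit

At a seller price of 170, quantity supplied is -762.5 + 8.5·170 = 682.5.
Buyers absorb 682.5 only when they pay Pb = 293 − (2/7)·682.5 = 98.
s = Ps − Pb = 170 − 98 = 72.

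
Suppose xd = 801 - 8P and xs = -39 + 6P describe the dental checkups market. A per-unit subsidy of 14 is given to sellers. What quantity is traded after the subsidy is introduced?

Pre-subsidy: 801 - 8P = -39 + 6P gives P* = 60, x* = 321.
With the subsidy, sellers receive Ps = Pb + 14 for each unit, where Pb is the price buyers pay.
Supply in terms of Pb becomes xs = -39 + 6(Pb + 14) = 45 + 6Pb. Setting this equal to demand: 801 - 8Pb = 45 + 6Pb, so Pb = 54.
Sellers receive Ps = 54 + 14 = 68; x' = 801 − 8·54 = 369.

x' = 369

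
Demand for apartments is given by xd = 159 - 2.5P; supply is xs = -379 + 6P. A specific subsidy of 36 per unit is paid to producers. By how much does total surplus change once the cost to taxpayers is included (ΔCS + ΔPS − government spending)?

Pre-subsidy: 159 - 2.5P = -379 + 6P gives P* = 1076/17, x* = 13/17.
With the subsidy, sellers receive Ps = Pb + 36 for each unit, where Pb is the price buyers pay.
Supply in terms of Pb becomes xs = -379 + 6(Pb + 36) = -163 + 6Pb. Setting this equal to demand: 159 - 2.5Pb = -163 + 6Pb, so Pb = 644/17.
Sellers receive Ps = 644/17 + 36 = 1256/17; x' = 159 − 2.5·(644/17) = 1093/17.
ΔCS = ½(13/17 + 1093/17)(1076/17 − 644/17) = 238896/289; ΔPS = ½(13/17 + 1093/17)(1256/17 − 1076/17) = 99540/289.
Government spending = 36 × 1093/17 = 39348/17.
Net change = 238896/289 + 99540/289 − 39348/17 = -19440/17. The loss equals the DWL triangle ½·36·1080/17.

Net change in total surplus = -19440/17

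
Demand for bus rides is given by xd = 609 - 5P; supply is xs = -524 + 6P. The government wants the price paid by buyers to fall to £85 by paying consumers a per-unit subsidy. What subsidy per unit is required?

Required subsidy s = £33 per unit

At a buyer price of 85, quantity demanded is 609 − 5·85 = 184.
Sellers supply 184 only when they receive Ps with -524 + 6·Ps = 184, i.e. Ps = 118.
s = Ps − Pb = 118 − 85 = 33.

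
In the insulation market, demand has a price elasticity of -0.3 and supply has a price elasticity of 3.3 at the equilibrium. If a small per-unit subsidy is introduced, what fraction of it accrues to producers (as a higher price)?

Producer share = 1/12

For a small subsidy around the equilibrium, the benefit split depends on the relative slopes, which at a point are proportional to the elasticities.
Buyer share = εs/(εs + |εd|) = 3.3/(3.3 + 0.3) = 11/12; seller share = |εd|/(εs + |εd|) = 1/12.
So producers capture 1/12 of the subsidy.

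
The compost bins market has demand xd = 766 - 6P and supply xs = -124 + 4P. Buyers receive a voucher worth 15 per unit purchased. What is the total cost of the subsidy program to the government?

Pre-subsidy: 766 - 6P = -124 + 4P gives P* = 89, x* = 232.
With the rebate, buyers effectively pay Pb = Ps − 15, where Ps is the price sellers receive.
Demand in terms of Ps becomes xd = 766 − 6(Ps − 15) = 856 - 6Ps. Setting this equal to supply: 856 - 6Ps = -124 + 4Ps, so Ps = 98.
Buyers pay Pb = 98 − 15 = 83; x' = -124 + 4·98 = 268.
Government outlay = subsidy × quantity = 15 × 268 = 4020.

Government cost = 4020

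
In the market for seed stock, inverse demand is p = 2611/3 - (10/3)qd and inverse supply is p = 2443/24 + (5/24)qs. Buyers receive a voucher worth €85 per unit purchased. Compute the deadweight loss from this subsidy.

Pre-subsidy: 2611/3 - (10/3)q = 2443/24 + (5/24)q gives q* = 217 and p* = 147.
With the rebate, buyers effectively pay pb = ps − 85, where ps is the price sellers receive.
On the curves, pb = 2611/3 - (10/3)q and ps = 2443/24 + (5/24)q; the wedge ps − pb = 85 gives 2443/24 + (5/24)q − (2611/3 - (10/3)q) = 85, so q' = 241.
Then pb = 2611/3 − (10/3)·241 = 67 and ps = 2443/24 + (5/24)·241 = 152.
The subsidy expands output by 241 − 217 = 24 past the efficient level; on those units the gap between marginal cost and willingness to pay runs from 0 up to 85.
DWL = ½ × 85 × 24 = 1020.

Deadweight loss = €1020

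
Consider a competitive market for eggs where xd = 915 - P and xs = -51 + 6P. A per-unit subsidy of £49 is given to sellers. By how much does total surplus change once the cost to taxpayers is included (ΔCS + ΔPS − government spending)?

Net change in total surplus = -£1029

Pre-subsidy: 915 - P = -51 + 6P gives P* = 138, x* = 777.
With the subsidy, sellers receive Ps = Pb + 49 for each unit, where Pb is the price buyers pay.
Supply in terms of Pb becomes xs = -51 + 6(Pb + 49) = 243 + 6Pb. Setting this equal to demand: 915 - Pb = 243 + 6Pb, so Pb = 96.
Sellers receive Ps = 96 + 49 = 145; x' = 915 − 1·96 = 819.
ΔCS = ½(777 + 819)(138 − 96) = 33516; ΔPS = ½(777 + 819)(145 − 138) = 5586.
Government spending = 49 × 819 = 40131.
Net change = 33516 + 5586 − 40131 = -1029. The loss equals the DWL triangle ½·49·42.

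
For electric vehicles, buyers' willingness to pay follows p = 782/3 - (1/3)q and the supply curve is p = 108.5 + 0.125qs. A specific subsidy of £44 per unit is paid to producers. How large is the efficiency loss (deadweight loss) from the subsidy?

Deadweight loss = £2112

Pre-subsidy: 782/3 - (1/3)q = 108.5 + 0.125q gives q* = 332 and p* = 150.
With the subsidy, sellers receive ps = pb + 44 for each unit, where pb is the price buyers pay.
On the curves, pb = 782/3 - (1/3)q and ps = 108.5 + 0.125q; the wedge ps − pb = 44 gives 108.5 + 0.125q − (782/3 - (1/3)q) = 44, so q' = 428.
Then pb = 782/3 − (1/3)·428 = 118 and ps = 108.5 + 0.125·428 = 162.
The subsidy expands output by 428 − 332 = 96 past the efficient level; on those units the gap between marginal cost and willingness to pay runs from 0 up to 44.
DWL = ½ × 44 × 96 = 2112.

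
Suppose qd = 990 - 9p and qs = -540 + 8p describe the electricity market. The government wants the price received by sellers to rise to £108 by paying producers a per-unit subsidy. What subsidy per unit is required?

At a seller price of 108, quantity supplied is -540 + 8·108 = 324.
Buyers absorb 324 only when they pay pb with 990 − 9·pb = 324, i.e. pb = 74.
s = ps − pb = 108 − 74 = 34.

Required subsidy s = £34 per unit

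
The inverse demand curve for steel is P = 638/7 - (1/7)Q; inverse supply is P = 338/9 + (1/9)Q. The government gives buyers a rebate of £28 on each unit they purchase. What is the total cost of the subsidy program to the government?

Government cost = £8995

Pre-subsidy: 638/7 - (1/7)Q = 338/9 + (1/9)Q gives Q* = 211 and P* = 61.
With the rebate, buyers effectively pay Pb = Ps − 28, where Ps is the price sellers receive.
On the curves, Pb = 638/7 - (1/7)Q and Ps = 338/9 + (1/9)Q; the wedge Ps − Pb = 28 gives 338/9 + (1/9)Q − (638/7 - (1/7)Q) = 28, so Q' = 321.25.
Then Pb = 638/7 − (1/7)·321.25 = 45.25 and Ps = 338/9 + (1/9)·321.25 = 73.25.
Government outlay = subsidy × quantity = 28 × 321.25 = 8995.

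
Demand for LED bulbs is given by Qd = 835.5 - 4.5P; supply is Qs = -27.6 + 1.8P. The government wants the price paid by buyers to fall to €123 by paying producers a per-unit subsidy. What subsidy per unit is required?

At a buyer price of 123, quantity demanded is 835.5 − 4.5·123 = 282.
Sellers supply 282 only when they receive Ps with -27.6 + 1.8·Ps = 282, i.e. Ps = 172.
s = Ps − Pb = 172 − 123 = 49.

Required subsidy s = €49 per unit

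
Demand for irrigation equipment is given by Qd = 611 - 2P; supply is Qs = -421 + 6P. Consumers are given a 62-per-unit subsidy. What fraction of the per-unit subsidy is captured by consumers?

Pre-subsidy: 611 - 2P = -421 + 6P gives P* = 129, Q* = 353.
With the rebate, buyers effectively pay Pb = Ps − 62, where Ps is the price sellers receive.
Demand in terms of Ps becomes Qd = 611 − 2(Ps − 62) = 735 - 2Ps. Setting this equal to supply: 735 - 2Ps = -421 + 6Ps, so Ps = 144.5.
Buyers pay Pb = 144.5 − 62 = 82.5; Q' = -421 + 6·144.5 = 446.
Buyers' price falls by P* − Pb = 129 − 82.5 = 46.5; sellers' price rises by Ps − P* = 144.5 − 129 = 15.5.
So consumers capture 46.5/62 = 0.75 of each unit of subsidy.

Consumer share = 0.75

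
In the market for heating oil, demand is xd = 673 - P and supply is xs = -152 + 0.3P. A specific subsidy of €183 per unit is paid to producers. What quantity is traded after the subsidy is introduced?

Pre-subsidy: 673 - P = -152 + 0.3P gives P* = 8250/13, x* = 499/13.
With the subsidy, sellers receive Ps = Pb + 183 for each unit, where Pb is the price buyers pay.
Supply in terms of Pb becomes xs = -152 + 0.3(Pb + 183) = -97.1 + 0.3Pb. Setting this equal to demand: 673 - Pb = -97.1 + 0.3Pb, so Pb = 7701/13.
Sellers receive Ps = 7701/13 + 183 = 10080/13; x' = 673 − 1·(7701/13) = 1048/13.

x' = 1048/13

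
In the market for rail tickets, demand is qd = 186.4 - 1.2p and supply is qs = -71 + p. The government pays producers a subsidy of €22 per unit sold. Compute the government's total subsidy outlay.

Government cost = €1276

Pre-subsidy: 186.4 - 1.2p = -71 + p gives p* = 117, q* = 46.
With the subsidy, sellers receive ps = pb + 22 for each unit, where pb is the price buyers pay.
Supply in terms of pb becomes qs = -71 + 1(pb + 22) = -49 + pb. Setting this equal to demand: 186.4 - 1.2pb = -49 + pb, so pb = 107.
Sellers receive ps = 107 + 22 = 129; q' = 186.4 − 1.2·107 = 58.
Government outlay = subsidy × quantity = 22 × 58 = 1276.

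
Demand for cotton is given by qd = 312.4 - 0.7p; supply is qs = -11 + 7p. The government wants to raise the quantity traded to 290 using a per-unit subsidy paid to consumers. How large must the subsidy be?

At q = 290, invert demand for the buyer price: pb = (312.4 − 290)/0.7 = 32; invert supply for the seller price: ps = (290 − (-11))/7 = 43.
The subsidy must fill the gap: s = ps − pb = 43 − 32 = 11.

Required subsidy s = 11 per unit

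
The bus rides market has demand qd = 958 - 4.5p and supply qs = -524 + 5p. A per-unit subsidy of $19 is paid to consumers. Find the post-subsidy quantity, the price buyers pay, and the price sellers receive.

q' = 301; buyers pay $146; sellers receive $165

Pre-subsidy: 958 - 4.5p = -524 + 5p gives p* = 156, q* = 256.
With the rebate, buyers effectively pay pb = ps − 19, where ps is the price sellers receive.
Demand in terms of ps becomes qd = 958 − 4.5(ps − 19) = 1043.5 - 4.5ps. Setting this equal to supply: 1043.5 - 4.5ps = -524 + 5ps, so ps = 165.
Buyers pay pb = 165 − 19 = 146; q' = -524 + 5·165 = 301.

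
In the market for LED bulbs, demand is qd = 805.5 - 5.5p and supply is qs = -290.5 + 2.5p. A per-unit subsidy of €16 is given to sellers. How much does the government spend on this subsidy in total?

Government cost = €1272

Pre-subsidy: 805.5 - 5.5p = -290.5 + 2.5p gives p* = 137, q* = 52.
With the subsidy, sellers receive ps = pb + 16 for each unit, where pb is the price buyers pay.
Supply in terms of pb becomes qs = -290.5 + 2.5(pb + 16) = -250.5 + 2.5pb. Setting this equal to demand: 805.5 - 5.5pb = -250.5 + 2.5pb, so pb = 132.
Sellers receive ps = 132 + 16 = 148; q' = 805.5 − 5.5·132 = 79.5.
Government outlay = subsidy × quantity = 16 × 79.5 = 1272.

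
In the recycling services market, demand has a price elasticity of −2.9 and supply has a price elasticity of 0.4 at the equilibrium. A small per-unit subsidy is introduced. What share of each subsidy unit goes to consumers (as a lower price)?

Consumer share = 4/33

For a small subsidy around the equilibrium, the benefit split depends on the relative slopes, which at a point are proportional to the elasticities.
Buyer share = εs/(εs + |εd|) = 0.4/(0.4 + 2.9) = 4/33; seller share = |εd|/(εs + |εd|) = 29/33.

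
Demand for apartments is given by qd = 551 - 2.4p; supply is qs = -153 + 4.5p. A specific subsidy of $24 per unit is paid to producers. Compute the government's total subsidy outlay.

Government cost = 189720/23

Pre-subsidy: 551 - 2.4p = -153 + 4.5p gives p* = 7040/69, q* = 7041/23.
With the subsidy, sellers receive ps = pb + 24 for each unit, where pb is the price buyers pay.
Supply in terms of pb becomes qs = -153 + 4.5(pb + 24) = -45 + 4.5pb. Setting this equal to demand: 551 - 2.4pb = -45 + 4.5pb, so pb = 5960/69.
Sellers receive ps = 5960/69 + 24 = 7616/69; q' = 551 − 2.4·(5960/69) = 7905/23.
Government outlay = subsidy × quantity = 24 × 7905/23 = 189720/23.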